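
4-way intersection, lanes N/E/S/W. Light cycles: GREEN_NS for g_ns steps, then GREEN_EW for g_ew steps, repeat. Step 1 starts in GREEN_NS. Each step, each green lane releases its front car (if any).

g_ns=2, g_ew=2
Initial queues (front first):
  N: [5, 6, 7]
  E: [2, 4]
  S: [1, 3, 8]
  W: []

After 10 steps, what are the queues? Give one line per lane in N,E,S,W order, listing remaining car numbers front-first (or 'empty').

Step 1 [NS]: N:car5-GO,E:wait,S:car1-GO,W:wait | queues: N=2 E=2 S=2 W=0
Step 2 [NS]: N:car6-GO,E:wait,S:car3-GO,W:wait | queues: N=1 E=2 S=1 W=0
Step 3 [EW]: N:wait,E:car2-GO,S:wait,W:empty | queues: N=1 E=1 S=1 W=0
Step 4 [EW]: N:wait,E:car4-GO,S:wait,W:empty | queues: N=1 E=0 S=1 W=0
Step 5 [NS]: N:car7-GO,E:wait,S:car8-GO,W:wait | queues: N=0 E=0 S=0 W=0

N: empty
E: empty
S: empty
W: empty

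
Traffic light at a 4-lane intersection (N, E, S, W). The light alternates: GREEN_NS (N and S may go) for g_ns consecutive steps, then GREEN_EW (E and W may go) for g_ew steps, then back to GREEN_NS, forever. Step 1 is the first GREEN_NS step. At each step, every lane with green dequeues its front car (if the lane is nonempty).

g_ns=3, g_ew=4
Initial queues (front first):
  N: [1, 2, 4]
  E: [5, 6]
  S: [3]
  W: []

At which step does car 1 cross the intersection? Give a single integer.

Step 1 [NS]: N:car1-GO,E:wait,S:car3-GO,W:wait | queues: N=2 E=2 S=0 W=0
Step 2 [NS]: N:car2-GO,E:wait,S:empty,W:wait | queues: N=1 E=2 S=0 W=0
Step 3 [NS]: N:car4-GO,E:wait,S:empty,W:wait | queues: N=0 E=2 S=0 W=0
Step 4 [EW]: N:wait,E:car5-GO,S:wait,W:empty | queues: N=0 E=1 S=0 W=0
Step 5 [EW]: N:wait,E:car6-GO,S:wait,W:empty | queues: N=0 E=0 S=0 W=0
Car 1 crosses at step 1

1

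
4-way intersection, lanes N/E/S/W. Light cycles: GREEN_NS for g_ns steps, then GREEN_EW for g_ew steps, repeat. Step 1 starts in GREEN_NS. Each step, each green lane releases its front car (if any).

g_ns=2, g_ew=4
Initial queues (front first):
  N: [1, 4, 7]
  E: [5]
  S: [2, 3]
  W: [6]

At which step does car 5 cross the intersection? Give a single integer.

Step 1 [NS]: N:car1-GO,E:wait,S:car2-GO,W:wait | queues: N=2 E=1 S=1 W=1
Step 2 [NS]: N:car4-GO,E:wait,S:car3-GO,W:wait | queues: N=1 E=1 S=0 W=1
Step 3 [EW]: N:wait,E:car5-GO,S:wait,W:car6-GO | queues: N=1 E=0 S=0 W=0
Step 4 [EW]: N:wait,E:empty,S:wait,W:empty | queues: N=1 E=0 S=0 W=0
Step 5 [EW]: N:wait,E:empty,S:wait,W:empty | queues: N=1 E=0 S=0 W=0
Step 6 [EW]: N:wait,E:empty,S:wait,W:empty | queues: N=1 E=0 S=0 W=0
Step 7 [NS]: N:car7-GO,E:wait,S:empty,W:wait | queues: N=0 E=0 S=0 W=0
Car 5 crosses at step 3

3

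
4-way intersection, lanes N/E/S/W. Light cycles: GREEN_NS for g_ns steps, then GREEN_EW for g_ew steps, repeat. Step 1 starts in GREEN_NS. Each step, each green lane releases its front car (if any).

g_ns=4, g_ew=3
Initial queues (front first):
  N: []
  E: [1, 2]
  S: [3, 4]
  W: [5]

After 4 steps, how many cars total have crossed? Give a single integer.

Answer: 2

Derivation:
Step 1 [NS]: N:empty,E:wait,S:car3-GO,W:wait | queues: N=0 E=2 S=1 W=1
Step 2 [NS]: N:empty,E:wait,S:car4-GO,W:wait | queues: N=0 E=2 S=0 W=1
Step 3 [NS]: N:empty,E:wait,S:empty,W:wait | queues: N=0 E=2 S=0 W=1
Step 4 [NS]: N:empty,E:wait,S:empty,W:wait | queues: N=0 E=2 S=0 W=1
Cars crossed by step 4: 2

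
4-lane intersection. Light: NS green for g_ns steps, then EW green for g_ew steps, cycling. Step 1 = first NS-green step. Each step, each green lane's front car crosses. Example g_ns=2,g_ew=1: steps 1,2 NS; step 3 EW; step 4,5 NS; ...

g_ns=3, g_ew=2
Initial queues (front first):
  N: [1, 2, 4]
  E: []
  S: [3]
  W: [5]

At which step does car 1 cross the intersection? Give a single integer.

Step 1 [NS]: N:car1-GO,E:wait,S:car3-GO,W:wait | queues: N=2 E=0 S=0 W=1
Step 2 [NS]: N:car2-GO,E:wait,S:empty,W:wait | queues: N=1 E=0 S=0 W=1
Step 3 [NS]: N:car4-GO,E:wait,S:empty,W:wait | queues: N=0 E=0 S=0 W=1
Step 4 [EW]: N:wait,E:empty,S:wait,W:car5-GO | queues: N=0 E=0 S=0 W=0
Car 1 crosses at step 1

1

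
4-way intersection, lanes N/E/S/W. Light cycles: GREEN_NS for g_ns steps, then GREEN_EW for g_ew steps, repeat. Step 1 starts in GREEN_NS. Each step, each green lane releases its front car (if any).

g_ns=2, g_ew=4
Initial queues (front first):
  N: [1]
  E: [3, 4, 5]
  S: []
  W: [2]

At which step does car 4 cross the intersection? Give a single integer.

Step 1 [NS]: N:car1-GO,E:wait,S:empty,W:wait | queues: N=0 E=3 S=0 W=1
Step 2 [NS]: N:empty,E:wait,S:empty,W:wait | queues: N=0 E=3 S=0 W=1
Step 3 [EW]: N:wait,E:car3-GO,S:wait,W:car2-GO | queues: N=0 E=2 S=0 W=0
Step 4 [EW]: N:wait,E:car4-GO,S:wait,W:empty | queues: N=0 E=1 S=0 W=0
Step 5 [EW]: N:wait,E:car5-GO,S:wait,W:empty | queues: N=0 E=0 S=0 W=0
Car 4 crosses at step 4

4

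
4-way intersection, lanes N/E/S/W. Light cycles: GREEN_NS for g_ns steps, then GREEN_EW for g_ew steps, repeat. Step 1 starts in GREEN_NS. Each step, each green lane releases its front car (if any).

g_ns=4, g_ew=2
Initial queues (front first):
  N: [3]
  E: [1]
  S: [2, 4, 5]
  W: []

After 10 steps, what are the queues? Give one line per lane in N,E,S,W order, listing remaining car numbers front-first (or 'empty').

Step 1 [NS]: N:car3-GO,E:wait,S:car2-GO,W:wait | queues: N=0 E=1 S=2 W=0
Step 2 [NS]: N:empty,E:wait,S:car4-GO,W:wait | queues: N=0 E=1 S=1 W=0
Step 3 [NS]: N:empty,E:wait,S:car5-GO,W:wait | queues: N=0 E=1 S=0 W=0
Step 4 [NS]: N:empty,E:wait,S:empty,W:wait | queues: N=0 E=1 S=0 W=0
Step 5 [EW]: N:wait,E:car1-GO,S:wait,W:empty | queues: N=0 E=0 S=0 W=0

N: empty
E: empty
S: empty
W: empty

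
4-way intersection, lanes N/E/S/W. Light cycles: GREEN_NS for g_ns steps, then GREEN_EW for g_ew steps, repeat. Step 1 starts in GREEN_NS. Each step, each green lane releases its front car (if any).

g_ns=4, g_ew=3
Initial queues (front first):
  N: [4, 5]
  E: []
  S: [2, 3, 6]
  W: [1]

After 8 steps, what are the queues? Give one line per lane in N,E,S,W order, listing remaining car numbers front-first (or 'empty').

Step 1 [NS]: N:car4-GO,E:wait,S:car2-GO,W:wait | queues: N=1 E=0 S=2 W=1
Step 2 [NS]: N:car5-GO,E:wait,S:car3-GO,W:wait | queues: N=0 E=0 S=1 W=1
Step 3 [NS]: N:empty,E:wait,S:car6-GO,W:wait | queues: N=0 E=0 S=0 W=1
Step 4 [NS]: N:empty,E:wait,S:empty,W:wait | queues: N=0 E=0 S=0 W=1
Step 5 [EW]: N:wait,E:empty,S:wait,W:car1-GO | queues: N=0 E=0 S=0 W=0

N: empty
E: empty
S: empty
W: empty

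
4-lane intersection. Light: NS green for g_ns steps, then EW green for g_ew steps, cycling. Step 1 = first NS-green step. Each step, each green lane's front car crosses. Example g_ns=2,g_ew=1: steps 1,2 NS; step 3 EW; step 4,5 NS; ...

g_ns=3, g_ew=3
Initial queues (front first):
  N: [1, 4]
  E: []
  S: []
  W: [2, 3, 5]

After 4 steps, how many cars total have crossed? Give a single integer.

Step 1 [NS]: N:car1-GO,E:wait,S:empty,W:wait | queues: N=1 E=0 S=0 W=3
Step 2 [NS]: N:car4-GO,E:wait,S:empty,W:wait | queues: N=0 E=0 S=0 W=3
Step 3 [NS]: N:empty,E:wait,S:empty,W:wait | queues: N=0 E=0 S=0 W=3
Step 4 [EW]: N:wait,E:empty,S:wait,W:car2-GO | queues: N=0 E=0 S=0 W=2
Cars crossed by step 4: 3

Answer: 3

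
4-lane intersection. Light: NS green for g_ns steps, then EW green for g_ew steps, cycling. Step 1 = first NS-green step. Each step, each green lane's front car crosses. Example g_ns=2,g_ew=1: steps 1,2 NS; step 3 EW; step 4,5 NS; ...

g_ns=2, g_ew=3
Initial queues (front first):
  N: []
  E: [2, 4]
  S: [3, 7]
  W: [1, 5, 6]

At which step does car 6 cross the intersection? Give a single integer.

Step 1 [NS]: N:empty,E:wait,S:car3-GO,W:wait | queues: N=0 E=2 S=1 W=3
Step 2 [NS]: N:empty,E:wait,S:car7-GO,W:wait | queues: N=0 E=2 S=0 W=3
Step 3 [EW]: N:wait,E:car2-GO,S:wait,W:car1-GO | queues: N=0 E=1 S=0 W=2
Step 4 [EW]: N:wait,E:car4-GO,S:wait,W:car5-GO | queues: N=0 E=0 S=0 W=1
Step 5 [EW]: N:wait,E:empty,S:wait,W:car6-GO | queues: N=0 E=0 S=0 W=0
Car 6 crosses at step 5

5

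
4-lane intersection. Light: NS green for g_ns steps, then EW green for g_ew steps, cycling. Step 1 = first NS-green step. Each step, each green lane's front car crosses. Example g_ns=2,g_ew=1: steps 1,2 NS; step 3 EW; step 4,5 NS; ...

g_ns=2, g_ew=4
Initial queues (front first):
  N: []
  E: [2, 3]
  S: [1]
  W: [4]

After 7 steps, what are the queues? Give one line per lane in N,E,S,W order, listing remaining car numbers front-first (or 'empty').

Step 1 [NS]: N:empty,E:wait,S:car1-GO,W:wait | queues: N=0 E=2 S=0 W=1
Step 2 [NS]: N:empty,E:wait,S:empty,W:wait | queues: N=0 E=2 S=0 W=1
Step 3 [EW]: N:wait,E:car2-GO,S:wait,W:car4-GO | queues: N=0 E=1 S=0 W=0
Step 4 [EW]: N:wait,E:car3-GO,S:wait,W:empty | queues: N=0 E=0 S=0 W=0

N: empty
E: empty
S: empty
W: empty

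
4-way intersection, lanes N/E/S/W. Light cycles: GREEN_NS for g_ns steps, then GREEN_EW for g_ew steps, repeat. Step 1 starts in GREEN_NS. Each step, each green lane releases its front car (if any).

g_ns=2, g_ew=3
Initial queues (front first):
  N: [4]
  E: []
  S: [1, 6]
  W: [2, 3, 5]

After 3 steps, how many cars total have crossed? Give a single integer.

Answer: 4

Derivation:
Step 1 [NS]: N:car4-GO,E:wait,S:car1-GO,W:wait | queues: N=0 E=0 S=1 W=3
Step 2 [NS]: N:empty,E:wait,S:car6-GO,W:wait | queues: N=0 E=0 S=0 W=3
Step 3 [EW]: N:wait,E:empty,S:wait,W:car2-GO | queues: N=0 E=0 S=0 W=2
Cars crossed by step 3: 4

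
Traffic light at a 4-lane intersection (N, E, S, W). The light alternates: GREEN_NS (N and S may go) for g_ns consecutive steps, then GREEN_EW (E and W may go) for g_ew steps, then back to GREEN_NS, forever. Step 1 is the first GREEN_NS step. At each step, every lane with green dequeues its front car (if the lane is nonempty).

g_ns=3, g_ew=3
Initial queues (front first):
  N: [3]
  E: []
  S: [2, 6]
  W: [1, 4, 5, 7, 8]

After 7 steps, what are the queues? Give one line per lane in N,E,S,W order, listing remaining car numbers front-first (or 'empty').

Step 1 [NS]: N:car3-GO,E:wait,S:car2-GO,W:wait | queues: N=0 E=0 S=1 W=5
Step 2 [NS]: N:empty,E:wait,S:car6-GO,W:wait | queues: N=0 E=0 S=0 W=5
Step 3 [NS]: N:empty,E:wait,S:empty,W:wait | queues: N=0 E=0 S=0 W=5
Step 4 [EW]: N:wait,E:empty,S:wait,W:car1-GO | queues: N=0 E=0 S=0 W=4
Step 5 [EW]: N:wait,E:empty,S:wait,W:car4-GO | queues: N=0 E=0 S=0 W=3
Step 6 [EW]: N:wait,E:empty,S:wait,W:car5-GO | queues: N=0 E=0 S=0 W=2
Step 7 [NS]: N:empty,E:wait,S:empty,W:wait | queues: N=0 E=0 S=0 W=2

N: empty
E: empty
S: empty
W: 7 8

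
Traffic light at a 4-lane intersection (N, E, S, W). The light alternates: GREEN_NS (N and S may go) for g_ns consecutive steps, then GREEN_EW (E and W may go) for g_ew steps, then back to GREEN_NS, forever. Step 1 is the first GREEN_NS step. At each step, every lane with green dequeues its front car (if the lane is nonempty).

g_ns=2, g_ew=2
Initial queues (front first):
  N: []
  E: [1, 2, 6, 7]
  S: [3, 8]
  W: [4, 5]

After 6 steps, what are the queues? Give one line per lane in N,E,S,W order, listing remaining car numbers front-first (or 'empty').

Step 1 [NS]: N:empty,E:wait,S:car3-GO,W:wait | queues: N=0 E=4 S=1 W=2
Step 2 [NS]: N:empty,E:wait,S:car8-GO,W:wait | queues: N=0 E=4 S=0 W=2
Step 3 [EW]: N:wait,E:car1-GO,S:wait,W:car4-GO | queues: N=0 E=3 S=0 W=1
Step 4 [EW]: N:wait,E:car2-GO,S:wait,W:car5-GO | queues: N=0 E=2 S=0 W=0
Step 5 [NS]: N:empty,E:wait,S:empty,W:wait | queues: N=0 E=2 S=0 W=0
Step 6 [NS]: N:empty,E:wait,S:empty,W:wait | queues: N=0 E=2 S=0 W=0

N: empty
E: 6 7
S: empty
W: empty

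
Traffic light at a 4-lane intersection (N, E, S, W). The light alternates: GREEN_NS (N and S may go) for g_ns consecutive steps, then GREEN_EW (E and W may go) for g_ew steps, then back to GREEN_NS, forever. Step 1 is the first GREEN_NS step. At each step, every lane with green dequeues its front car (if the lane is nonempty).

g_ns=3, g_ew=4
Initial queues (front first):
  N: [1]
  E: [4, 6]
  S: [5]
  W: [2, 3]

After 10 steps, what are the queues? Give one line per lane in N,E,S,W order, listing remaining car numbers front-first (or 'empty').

Step 1 [NS]: N:car1-GO,E:wait,S:car5-GO,W:wait | queues: N=0 E=2 S=0 W=2
Step 2 [NS]: N:empty,E:wait,S:empty,W:wait | queues: N=0 E=2 S=0 W=2
Step 3 [NS]: N:empty,E:wait,S:empty,W:wait | queues: N=0 E=2 S=0 W=2
Step 4 [EW]: N:wait,E:car4-GO,S:wait,W:car2-GO | queues: N=0 E=1 S=0 W=1
Step 5 [EW]: N:wait,E:car6-GO,S:wait,W:car3-GO | queues: N=0 E=0 S=0 W=0

N: empty
E: empty
S: empty
W: empty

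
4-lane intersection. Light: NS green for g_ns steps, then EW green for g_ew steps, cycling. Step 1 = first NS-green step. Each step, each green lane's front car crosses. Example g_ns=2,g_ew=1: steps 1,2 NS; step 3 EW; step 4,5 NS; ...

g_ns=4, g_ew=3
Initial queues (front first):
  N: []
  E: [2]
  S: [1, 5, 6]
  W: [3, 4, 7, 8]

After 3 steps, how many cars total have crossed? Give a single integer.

Answer: 3

Derivation:
Step 1 [NS]: N:empty,E:wait,S:car1-GO,W:wait | queues: N=0 E=1 S=2 W=4
Step 2 [NS]: N:empty,E:wait,S:car5-GO,W:wait | queues: N=0 E=1 S=1 W=4
Step 3 [NS]: N:empty,E:wait,S:car6-GO,W:wait | queues: N=0 E=1 S=0 W=4
Cars crossed by step 3: 3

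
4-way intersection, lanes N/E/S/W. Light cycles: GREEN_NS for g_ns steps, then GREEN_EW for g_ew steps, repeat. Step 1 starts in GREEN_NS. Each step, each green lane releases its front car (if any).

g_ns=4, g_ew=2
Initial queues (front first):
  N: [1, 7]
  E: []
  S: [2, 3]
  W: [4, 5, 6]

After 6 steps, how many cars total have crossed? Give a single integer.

Step 1 [NS]: N:car1-GO,E:wait,S:car2-GO,W:wait | queues: N=1 E=0 S=1 W=3
Step 2 [NS]: N:car7-GO,E:wait,S:car3-GO,W:wait | queues: N=0 E=0 S=0 W=3
Step 3 [NS]: N:empty,E:wait,S:empty,W:wait | queues: N=0 E=0 S=0 W=3
Step 4 [NS]: N:empty,E:wait,S:empty,W:wait | queues: N=0 E=0 S=0 W=3
Step 5 [EW]: N:wait,E:empty,S:wait,W:car4-GO | queues: N=0 E=0 S=0 W=2
Step 6 [EW]: N:wait,E:empty,S:wait,W:car5-GO | queues: N=0 E=0 S=0 W=1
Cars crossed by step 6: 6

Answer: 6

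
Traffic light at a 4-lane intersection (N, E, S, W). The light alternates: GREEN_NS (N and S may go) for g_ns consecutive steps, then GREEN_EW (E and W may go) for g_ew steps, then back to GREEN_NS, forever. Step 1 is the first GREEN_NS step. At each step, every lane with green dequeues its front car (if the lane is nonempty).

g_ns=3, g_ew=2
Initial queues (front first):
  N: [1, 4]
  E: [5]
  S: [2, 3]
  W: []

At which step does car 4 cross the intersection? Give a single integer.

Step 1 [NS]: N:car1-GO,E:wait,S:car2-GO,W:wait | queues: N=1 E=1 S=1 W=0
Step 2 [NS]: N:car4-GO,E:wait,S:car3-GO,W:wait | queues: N=0 E=1 S=0 W=0
Step 3 [NS]: N:empty,E:wait,S:empty,W:wait | queues: N=0 E=1 S=0 W=0
Step 4 [EW]: N:wait,E:car5-GO,S:wait,W:empty | queues: N=0 E=0 S=0 W=0
Car 4 crosses at step 2

2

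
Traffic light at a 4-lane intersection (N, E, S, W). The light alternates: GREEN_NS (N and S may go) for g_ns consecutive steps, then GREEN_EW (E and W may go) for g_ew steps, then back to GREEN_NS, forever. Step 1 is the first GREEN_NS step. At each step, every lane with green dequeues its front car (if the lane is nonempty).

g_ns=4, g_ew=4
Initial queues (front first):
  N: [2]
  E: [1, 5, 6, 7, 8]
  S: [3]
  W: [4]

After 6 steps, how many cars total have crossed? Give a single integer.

Step 1 [NS]: N:car2-GO,E:wait,S:car3-GO,W:wait | queues: N=0 E=5 S=0 W=1
Step 2 [NS]: N:empty,E:wait,S:empty,W:wait | queues: N=0 E=5 S=0 W=1
Step 3 [NS]: N:empty,E:wait,S:empty,W:wait | queues: N=0 E=5 S=0 W=1
Step 4 [NS]: N:empty,E:wait,S:empty,W:wait | queues: N=0 E=5 S=0 W=1
Step 5 [EW]: N:wait,E:car1-GO,S:wait,W:car4-GO | queues: N=0 E=4 S=0 W=0
Step 6 [EW]: N:wait,E:car5-GO,S:wait,W:empty | queues: N=0 E=3 S=0 W=0
Cars crossed by step 6: 5

Answer: 5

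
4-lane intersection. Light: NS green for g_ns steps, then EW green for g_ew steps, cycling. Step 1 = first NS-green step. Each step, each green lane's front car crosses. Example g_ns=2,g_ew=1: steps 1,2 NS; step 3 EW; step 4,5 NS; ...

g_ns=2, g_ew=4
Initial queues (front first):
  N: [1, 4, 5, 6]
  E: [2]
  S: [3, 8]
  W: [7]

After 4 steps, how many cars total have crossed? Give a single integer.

Step 1 [NS]: N:car1-GO,E:wait,S:car3-GO,W:wait | queues: N=3 E=1 S=1 W=1
Step 2 [NS]: N:car4-GO,E:wait,S:car8-GO,W:wait | queues: N=2 E=1 S=0 W=1
Step 3 [EW]: N:wait,E:car2-GO,S:wait,W:car7-GO | queues: N=2 E=0 S=0 W=0
Step 4 [EW]: N:wait,E:empty,S:wait,W:empty | queues: N=2 E=0 S=0 W=0
Cars crossed by step 4: 6

Answer: 6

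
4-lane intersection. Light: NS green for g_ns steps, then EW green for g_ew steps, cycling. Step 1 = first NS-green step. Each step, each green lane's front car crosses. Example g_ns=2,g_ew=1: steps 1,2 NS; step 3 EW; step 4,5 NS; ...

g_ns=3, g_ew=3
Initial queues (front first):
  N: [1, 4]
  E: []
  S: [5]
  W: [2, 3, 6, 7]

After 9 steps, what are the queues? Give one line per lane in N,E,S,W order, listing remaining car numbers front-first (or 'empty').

Step 1 [NS]: N:car1-GO,E:wait,S:car5-GO,W:wait | queues: N=1 E=0 S=0 W=4
Step 2 [NS]: N:car4-GO,E:wait,S:empty,W:wait | queues: N=0 E=0 S=0 W=4
Step 3 [NS]: N:empty,E:wait,S:empty,W:wait | queues: N=0 E=0 S=0 W=4
Step 4 [EW]: N:wait,E:empty,S:wait,W:car2-GO | queues: N=0 E=0 S=0 W=3
Step 5 [EW]: N:wait,E:empty,S:wait,W:car3-GO | queues: N=0 E=0 S=0 W=2
Step 6 [EW]: N:wait,E:empty,S:wait,W:car6-GO | queues: N=0 E=0 S=0 W=1
Step 7 [NS]: N:empty,E:wait,S:empty,W:wait | queues: N=0 E=0 S=0 W=1
Step 8 [NS]: N:empty,E:wait,S:empty,W:wait | queues: N=0 E=0 S=0 W=1
Step 9 [NS]: N:empty,E:wait,S:empty,W:wait | queues: N=0 E=0 S=0 W=1

N: empty
E: empty
S: empty
W: 7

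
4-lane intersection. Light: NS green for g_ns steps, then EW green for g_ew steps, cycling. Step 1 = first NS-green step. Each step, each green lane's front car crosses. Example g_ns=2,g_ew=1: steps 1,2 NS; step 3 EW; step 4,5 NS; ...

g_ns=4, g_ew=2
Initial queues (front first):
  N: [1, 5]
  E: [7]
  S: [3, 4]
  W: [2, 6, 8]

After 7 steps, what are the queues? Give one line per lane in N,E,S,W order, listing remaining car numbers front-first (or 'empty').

Step 1 [NS]: N:car1-GO,E:wait,S:car3-GO,W:wait | queues: N=1 E=1 S=1 W=3
Step 2 [NS]: N:car5-GO,E:wait,S:car4-GO,W:wait | queues: N=0 E=1 S=0 W=3
Step 3 [NS]: N:empty,E:wait,S:empty,W:wait | queues: N=0 E=1 S=0 W=3
Step 4 [NS]: N:empty,E:wait,S:empty,W:wait | queues: N=0 E=1 S=0 W=3
Step 5 [EW]: N:wait,E:car7-GO,S:wait,W:car2-GO | queues: N=0 E=0 S=0 W=2
Step 6 [EW]: N:wait,E:empty,S:wait,W:car6-GO | queues: N=0 E=0 S=0 W=1
Step 7 [NS]: N:empty,E:wait,S:empty,W:wait | queues: N=0 E=0 S=0 W=1

N: empty
E: empty
S: empty
W: 8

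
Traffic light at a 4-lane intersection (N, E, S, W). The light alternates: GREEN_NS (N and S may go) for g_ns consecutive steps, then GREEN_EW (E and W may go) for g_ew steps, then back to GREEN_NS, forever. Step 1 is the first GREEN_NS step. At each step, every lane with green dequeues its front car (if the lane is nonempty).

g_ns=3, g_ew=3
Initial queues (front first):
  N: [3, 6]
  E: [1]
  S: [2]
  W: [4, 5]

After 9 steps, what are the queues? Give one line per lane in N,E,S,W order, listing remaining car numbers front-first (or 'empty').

Step 1 [NS]: N:car3-GO,E:wait,S:car2-GO,W:wait | queues: N=1 E=1 S=0 W=2
Step 2 [NS]: N:car6-GO,E:wait,S:empty,W:wait | queues: N=0 E=1 S=0 W=2
Step 3 [NS]: N:empty,E:wait,S:empty,W:wait | queues: N=0 E=1 S=0 W=2
Step 4 [EW]: N:wait,E:car1-GO,S:wait,W:car4-GO | queues: N=0 E=0 S=0 W=1
Step 5 [EW]: N:wait,E:empty,S:wait,W:car5-GO | queues: N=0 E=0 S=0 W=0

N: empty
E: empty
S: empty
W: empty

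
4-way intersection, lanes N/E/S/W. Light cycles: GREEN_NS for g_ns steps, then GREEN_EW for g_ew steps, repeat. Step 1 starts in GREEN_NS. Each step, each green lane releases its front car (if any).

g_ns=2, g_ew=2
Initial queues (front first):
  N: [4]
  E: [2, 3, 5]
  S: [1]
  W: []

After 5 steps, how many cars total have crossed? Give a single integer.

Answer: 4

Derivation:
Step 1 [NS]: N:car4-GO,E:wait,S:car1-GO,W:wait | queues: N=0 E=3 S=0 W=0
Step 2 [NS]: N:empty,E:wait,S:empty,W:wait | queues: N=0 E=3 S=0 W=0
Step 3 [EW]: N:wait,E:car2-GO,S:wait,W:empty | queues: N=0 E=2 S=0 W=0
Step 4 [EW]: N:wait,E:car3-GO,S:wait,W:empty | queues: N=0 E=1 S=0 W=0
Step 5 [NS]: N:empty,E:wait,S:empty,W:wait | queues: N=0 E=1 S=0 W=0
Cars crossed by step 5: 4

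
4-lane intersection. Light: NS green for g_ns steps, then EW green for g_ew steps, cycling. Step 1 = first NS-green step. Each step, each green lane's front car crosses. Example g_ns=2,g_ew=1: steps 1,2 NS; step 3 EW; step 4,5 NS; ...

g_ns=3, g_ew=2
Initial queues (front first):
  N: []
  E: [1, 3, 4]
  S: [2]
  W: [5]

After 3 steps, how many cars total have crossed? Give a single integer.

Answer: 1

Derivation:
Step 1 [NS]: N:empty,E:wait,S:car2-GO,W:wait | queues: N=0 E=3 S=0 W=1
Step 2 [NS]: N:empty,E:wait,S:empty,W:wait | queues: N=0 E=3 S=0 W=1
Step 3 [NS]: N:empty,E:wait,S:empty,W:wait | queues: N=0 E=3 S=0 W=1
Cars crossed by step 3: 1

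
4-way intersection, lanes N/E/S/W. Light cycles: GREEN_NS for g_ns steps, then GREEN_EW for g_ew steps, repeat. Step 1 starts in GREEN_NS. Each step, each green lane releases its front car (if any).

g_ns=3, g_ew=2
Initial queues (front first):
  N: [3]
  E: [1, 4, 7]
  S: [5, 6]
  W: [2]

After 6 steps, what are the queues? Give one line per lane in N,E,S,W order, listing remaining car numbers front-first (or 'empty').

Step 1 [NS]: N:car3-GO,E:wait,S:car5-GO,W:wait | queues: N=0 E=3 S=1 W=1
Step 2 [NS]: N:empty,E:wait,S:car6-GO,W:wait | queues: N=0 E=3 S=0 W=1
Step 3 [NS]: N:empty,E:wait,S:empty,W:wait | queues: N=0 E=3 S=0 W=1
Step 4 [EW]: N:wait,E:car1-GO,S:wait,W:car2-GO | queues: N=0 E=2 S=0 W=0
Step 5 [EW]: N:wait,E:car4-GO,S:wait,W:empty | queues: N=0 E=1 S=0 W=0
Step 6 [NS]: N:empty,E:wait,S:empty,W:wait | queues: N=0 E=1 S=0 W=0

N: empty
E: 7
S: empty
W: empty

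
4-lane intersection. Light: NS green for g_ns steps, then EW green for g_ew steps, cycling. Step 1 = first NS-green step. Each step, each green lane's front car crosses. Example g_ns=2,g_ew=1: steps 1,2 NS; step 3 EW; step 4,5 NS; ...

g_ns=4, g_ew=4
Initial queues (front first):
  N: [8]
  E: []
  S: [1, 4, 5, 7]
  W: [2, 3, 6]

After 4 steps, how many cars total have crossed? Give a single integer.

Answer: 5

Derivation:
Step 1 [NS]: N:car8-GO,E:wait,S:car1-GO,W:wait | queues: N=0 E=0 S=3 W=3
Step 2 [NS]: N:empty,E:wait,S:car4-GO,W:wait | queues: N=0 E=0 S=2 W=3
Step 3 [NS]: N:empty,E:wait,S:car5-GO,W:wait | queues: N=0 E=0 S=1 W=3
Step 4 [NS]: N:empty,E:wait,S:car7-GO,W:wait | queues: N=0 E=0 S=0 W=3
Cars crossed by step 4: 5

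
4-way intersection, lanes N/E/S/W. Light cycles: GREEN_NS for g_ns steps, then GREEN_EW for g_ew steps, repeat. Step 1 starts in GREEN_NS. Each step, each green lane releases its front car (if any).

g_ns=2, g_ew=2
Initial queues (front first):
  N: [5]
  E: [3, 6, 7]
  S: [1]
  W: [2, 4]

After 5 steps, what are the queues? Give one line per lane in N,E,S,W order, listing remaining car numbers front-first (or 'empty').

Step 1 [NS]: N:car5-GO,E:wait,S:car1-GO,W:wait | queues: N=0 E=3 S=0 W=2
Step 2 [NS]: N:empty,E:wait,S:empty,W:wait | queues: N=0 E=3 S=0 W=2
Step 3 [EW]: N:wait,E:car3-GO,S:wait,W:car2-GO | queues: N=0 E=2 S=0 W=1
Step 4 [EW]: N:wait,E:car6-GO,S:wait,W:car4-GO | queues: N=0 E=1 S=0 W=0
Step 5 [NS]: N:empty,E:wait,S:empty,W:wait | queues: N=0 E=1 S=0 W=0

N: empty
E: 7
S: empty
W: empty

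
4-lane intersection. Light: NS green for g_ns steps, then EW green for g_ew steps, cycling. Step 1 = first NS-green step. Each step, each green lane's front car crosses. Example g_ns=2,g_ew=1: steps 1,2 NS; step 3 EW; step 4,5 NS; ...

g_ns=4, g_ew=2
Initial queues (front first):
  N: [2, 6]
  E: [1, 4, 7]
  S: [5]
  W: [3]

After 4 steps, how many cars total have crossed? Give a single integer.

Step 1 [NS]: N:car2-GO,E:wait,S:car5-GO,W:wait | queues: N=1 E=3 S=0 W=1
Step 2 [NS]: N:car6-GO,E:wait,S:empty,W:wait | queues: N=0 E=3 S=0 W=1
Step 3 [NS]: N:empty,E:wait,S:empty,W:wait | queues: N=0 E=3 S=0 W=1
Step 4 [NS]: N:empty,E:wait,S:empty,W:wait | queues: N=0 E=3 S=0 W=1
Cars crossed by step 4: 3

Answer: 3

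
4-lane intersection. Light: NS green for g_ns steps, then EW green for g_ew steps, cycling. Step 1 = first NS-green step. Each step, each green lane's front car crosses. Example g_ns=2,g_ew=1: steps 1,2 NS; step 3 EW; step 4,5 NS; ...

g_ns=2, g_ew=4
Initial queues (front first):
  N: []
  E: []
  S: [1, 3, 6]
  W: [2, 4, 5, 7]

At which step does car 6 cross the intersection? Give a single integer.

Step 1 [NS]: N:empty,E:wait,S:car1-GO,W:wait | queues: N=0 E=0 S=2 W=4
Step 2 [NS]: N:empty,E:wait,S:car3-GO,W:wait | queues: N=0 E=0 S=1 W=4
Step 3 [EW]: N:wait,E:empty,S:wait,W:car2-GO | queues: N=0 E=0 S=1 W=3
Step 4 [EW]: N:wait,E:empty,S:wait,W:car4-GO | queues: N=0 E=0 S=1 W=2
Step 5 [EW]: N:wait,E:empty,S:wait,W:car5-GO | queues: N=0 E=0 S=1 W=1
Step 6 [EW]: N:wait,E:empty,S:wait,W:car7-GO | queues: N=0 E=0 S=1 W=0
Step 7 [NS]: N:empty,E:wait,S:car6-GO,W:wait | queues: N=0 E=0 S=0 W=0
Car 6 crosses at step 7

7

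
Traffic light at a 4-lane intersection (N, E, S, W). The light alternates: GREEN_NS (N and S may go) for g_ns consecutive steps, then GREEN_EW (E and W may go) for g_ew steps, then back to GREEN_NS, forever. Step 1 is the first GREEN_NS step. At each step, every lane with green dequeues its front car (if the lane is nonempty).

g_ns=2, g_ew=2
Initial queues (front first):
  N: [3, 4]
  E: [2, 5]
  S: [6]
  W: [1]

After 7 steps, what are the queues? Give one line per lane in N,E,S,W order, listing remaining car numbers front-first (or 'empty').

Step 1 [NS]: N:car3-GO,E:wait,S:car6-GO,W:wait | queues: N=1 E=2 S=0 W=1
Step 2 [NS]: N:car4-GO,E:wait,S:empty,W:wait | queues: N=0 E=2 S=0 W=1
Step 3 [EW]: N:wait,E:car2-GO,S:wait,W:car1-GO | queues: N=0 E=1 S=0 W=0
Step 4 [EW]: N:wait,E:car5-GO,S:wait,W:empty | queues: N=0 E=0 S=0 W=0

N: empty
E: empty
S: empty
W: empty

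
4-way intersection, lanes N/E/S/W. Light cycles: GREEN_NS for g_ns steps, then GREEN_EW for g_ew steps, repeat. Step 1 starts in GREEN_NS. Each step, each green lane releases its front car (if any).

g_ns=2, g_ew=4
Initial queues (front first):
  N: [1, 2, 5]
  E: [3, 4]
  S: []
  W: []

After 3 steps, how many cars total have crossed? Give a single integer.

Step 1 [NS]: N:car1-GO,E:wait,S:empty,W:wait | queues: N=2 E=2 S=0 W=0
Step 2 [NS]: N:car2-GO,E:wait,S:empty,W:wait | queues: N=1 E=2 S=0 W=0
Step 3 [EW]: N:wait,E:car3-GO,S:wait,W:empty | queues: N=1 E=1 S=0 W=0
Cars crossed by step 3: 3

Answer: 3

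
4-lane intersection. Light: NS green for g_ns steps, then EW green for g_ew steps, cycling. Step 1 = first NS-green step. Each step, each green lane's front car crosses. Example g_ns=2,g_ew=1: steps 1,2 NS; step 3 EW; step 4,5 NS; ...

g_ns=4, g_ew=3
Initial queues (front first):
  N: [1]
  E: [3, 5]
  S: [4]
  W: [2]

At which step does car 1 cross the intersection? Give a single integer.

Step 1 [NS]: N:car1-GO,E:wait,S:car4-GO,W:wait | queues: N=0 E=2 S=0 W=1
Step 2 [NS]: N:empty,E:wait,S:empty,W:wait | queues: N=0 E=2 S=0 W=1
Step 3 [NS]: N:empty,E:wait,S:empty,W:wait | queues: N=0 E=2 S=0 W=1
Step 4 [NS]: N:empty,E:wait,S:empty,W:wait | queues: N=0 E=2 S=0 W=1
Step 5 [EW]: N:wait,E:car3-GO,S:wait,W:car2-GO | queues: N=0 E=1 S=0 W=0
Step 6 [EW]: N:wait,E:car5-GO,S:wait,W:empty | queues: N=0 E=0 S=0 W=0
Car 1 crosses at step 1

1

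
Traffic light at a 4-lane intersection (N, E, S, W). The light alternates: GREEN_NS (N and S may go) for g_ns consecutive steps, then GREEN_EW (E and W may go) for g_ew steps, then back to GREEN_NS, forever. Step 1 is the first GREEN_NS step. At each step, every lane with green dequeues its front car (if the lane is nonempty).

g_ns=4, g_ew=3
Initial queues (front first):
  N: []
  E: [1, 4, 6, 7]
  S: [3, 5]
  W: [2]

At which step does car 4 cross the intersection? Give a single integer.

Step 1 [NS]: N:empty,E:wait,S:car3-GO,W:wait | queues: N=0 E=4 S=1 W=1
Step 2 [NS]: N:empty,E:wait,S:car5-GO,W:wait | queues: N=0 E=4 S=0 W=1
Step 3 [NS]: N:empty,E:wait,S:empty,W:wait | queues: N=0 E=4 S=0 W=1
Step 4 [NS]: N:empty,E:wait,S:empty,W:wait | queues: N=0 E=4 S=0 W=1
Step 5 [EW]: N:wait,E:car1-GO,S:wait,W:car2-GO | queues: N=0 E=3 S=0 W=0
Step 6 [EW]: N:wait,E:car4-GO,S:wait,W:empty | queues: N=0 E=2 S=0 W=0
Step 7 [EW]: N:wait,E:car6-GO,S:wait,W:empty | queues: N=0 E=1 S=0 W=0
Step 8 [NS]: N:empty,E:wait,S:empty,W:wait | queues: N=0 E=1 S=0 W=0
Step 9 [NS]: N:empty,E:wait,S:empty,W:wait | queues: N=0 E=1 S=0 W=0
Step 10 [NS]: N:empty,E:wait,S:empty,W:wait | queues: N=0 E=1 S=0 W=0
Step 11 [NS]: N:empty,E:wait,S:empty,W:wait | queues: N=0 E=1 S=0 W=0
Step 12 [EW]: N:wait,E:car7-GO,S:wait,W:empty | queues: N=0 E=0 S=0 W=0
Car 4 crosses at step 6

6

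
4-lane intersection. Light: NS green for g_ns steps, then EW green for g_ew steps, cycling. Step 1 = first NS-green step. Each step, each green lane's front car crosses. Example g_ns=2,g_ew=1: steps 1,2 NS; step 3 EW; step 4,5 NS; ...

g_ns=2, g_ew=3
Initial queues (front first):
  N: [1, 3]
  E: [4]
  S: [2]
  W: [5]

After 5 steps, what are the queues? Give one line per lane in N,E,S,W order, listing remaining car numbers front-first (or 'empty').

Step 1 [NS]: N:car1-GO,E:wait,S:car2-GO,W:wait | queues: N=1 E=1 S=0 W=1
Step 2 [NS]: N:car3-GO,E:wait,S:empty,W:wait | queues: N=0 E=1 S=0 W=1
Step 3 [EW]: N:wait,E:car4-GO,S:wait,W:car5-GO | queues: N=0 E=0 S=0 W=0

N: empty
E: empty
S: empty
W: empty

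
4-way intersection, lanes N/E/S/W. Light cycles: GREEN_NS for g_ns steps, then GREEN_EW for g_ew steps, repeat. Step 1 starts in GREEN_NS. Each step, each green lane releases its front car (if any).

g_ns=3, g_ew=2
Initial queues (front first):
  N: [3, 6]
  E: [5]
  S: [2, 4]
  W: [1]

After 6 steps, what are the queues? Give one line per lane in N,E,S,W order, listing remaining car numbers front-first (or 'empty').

Step 1 [NS]: N:car3-GO,E:wait,S:car2-GO,W:wait | queues: N=1 E=1 S=1 W=1
Step 2 [NS]: N:car6-GO,E:wait,S:car4-GO,W:wait | queues: N=0 E=1 S=0 W=1
Step 3 [NS]: N:empty,E:wait,S:empty,W:wait | queues: N=0 E=1 S=0 W=1
Step 4 [EW]: N:wait,E:car5-GO,S:wait,W:car1-GO | queues: N=0 E=0 S=0 W=0

N: empty
E: empty
S: empty
W: empty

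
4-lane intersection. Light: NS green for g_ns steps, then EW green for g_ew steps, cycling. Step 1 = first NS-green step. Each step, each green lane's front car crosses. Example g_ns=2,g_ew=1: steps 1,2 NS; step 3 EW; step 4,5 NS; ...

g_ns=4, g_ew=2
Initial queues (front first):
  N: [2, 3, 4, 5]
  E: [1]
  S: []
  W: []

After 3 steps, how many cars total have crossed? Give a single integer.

Step 1 [NS]: N:car2-GO,E:wait,S:empty,W:wait | queues: N=3 E=1 S=0 W=0
Step 2 [NS]: N:car3-GO,E:wait,S:empty,W:wait | queues: N=2 E=1 S=0 W=0
Step 3 [NS]: N:car4-GO,E:wait,S:empty,W:wait | queues: N=1 E=1 S=0 W=0
Cars crossed by step 3: 3

Answer: 3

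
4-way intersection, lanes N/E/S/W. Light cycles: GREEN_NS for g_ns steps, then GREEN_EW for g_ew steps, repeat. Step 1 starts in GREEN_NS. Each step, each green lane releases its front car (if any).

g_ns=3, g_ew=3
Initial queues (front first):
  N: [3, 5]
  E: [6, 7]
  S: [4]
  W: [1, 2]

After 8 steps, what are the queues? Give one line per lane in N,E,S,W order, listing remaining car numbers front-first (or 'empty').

Step 1 [NS]: N:car3-GO,E:wait,S:car4-GO,W:wait | queues: N=1 E=2 S=0 W=2
Step 2 [NS]: N:car5-GO,E:wait,S:empty,W:wait | queues: N=0 E=2 S=0 W=2
Step 3 [NS]: N:empty,E:wait,S:empty,W:wait | queues: N=0 E=2 S=0 W=2
Step 4 [EW]: N:wait,E:car6-GO,S:wait,W:car1-GO | queues: N=0 E=1 S=0 W=1
Step 5 [EW]: N:wait,E:car7-GO,S:wait,W:car2-GO | queues: N=0 E=0 S=0 W=0

N: empty
E: empty
S: empty
W: empty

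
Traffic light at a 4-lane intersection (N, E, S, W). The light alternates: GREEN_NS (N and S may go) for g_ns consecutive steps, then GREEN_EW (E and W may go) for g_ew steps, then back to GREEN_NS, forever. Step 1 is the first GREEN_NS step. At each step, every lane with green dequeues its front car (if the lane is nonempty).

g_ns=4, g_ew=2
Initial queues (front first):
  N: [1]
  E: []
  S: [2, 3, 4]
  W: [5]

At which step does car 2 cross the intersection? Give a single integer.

Step 1 [NS]: N:car1-GO,E:wait,S:car2-GO,W:wait | queues: N=0 E=0 S=2 W=1
Step 2 [NS]: N:empty,E:wait,S:car3-GO,W:wait | queues: N=0 E=0 S=1 W=1
Step 3 [NS]: N:empty,E:wait,S:car4-GO,W:wait | queues: N=0 E=0 S=0 W=1
Step 4 [NS]: N:empty,E:wait,S:empty,W:wait | queues: N=0 E=0 S=0 W=1
Step 5 [EW]: N:wait,E:empty,S:wait,W:car5-GO | queues: N=0 E=0 S=0 W=0
Car 2 crosses at step 1

1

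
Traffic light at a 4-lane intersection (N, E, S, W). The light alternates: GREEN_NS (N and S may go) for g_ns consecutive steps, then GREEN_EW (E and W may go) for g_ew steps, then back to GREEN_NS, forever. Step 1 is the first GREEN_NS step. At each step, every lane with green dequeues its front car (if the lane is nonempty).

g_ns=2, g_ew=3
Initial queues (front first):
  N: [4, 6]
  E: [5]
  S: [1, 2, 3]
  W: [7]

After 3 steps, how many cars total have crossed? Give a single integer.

Answer: 6

Derivation:
Step 1 [NS]: N:car4-GO,E:wait,S:car1-GO,W:wait | queues: N=1 E=1 S=2 W=1
Step 2 [NS]: N:car6-GO,E:wait,S:car2-GO,W:wait | queues: N=0 E=1 S=1 W=1
Step 3 [EW]: N:wait,E:car5-GO,S:wait,W:car7-GO | queues: N=0 E=0 S=1 W=0
Cars crossed by step 3: 6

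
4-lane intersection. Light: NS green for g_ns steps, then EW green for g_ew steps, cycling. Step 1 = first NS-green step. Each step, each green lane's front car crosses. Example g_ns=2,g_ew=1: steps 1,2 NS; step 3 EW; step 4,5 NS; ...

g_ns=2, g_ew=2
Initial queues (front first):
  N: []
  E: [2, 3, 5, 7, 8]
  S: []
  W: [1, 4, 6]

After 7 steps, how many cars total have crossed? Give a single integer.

Step 1 [NS]: N:empty,E:wait,S:empty,W:wait | queues: N=0 E=5 S=0 W=3
Step 2 [NS]: N:empty,E:wait,S:empty,W:wait | queues: N=0 E=5 S=0 W=3
Step 3 [EW]: N:wait,E:car2-GO,S:wait,W:car1-GO | queues: N=0 E=4 S=0 W=2
Step 4 [EW]: N:wait,E:car3-GO,S:wait,W:car4-GO | queues: N=0 E=3 S=0 W=1
Step 5 [NS]: N:empty,E:wait,S:empty,W:wait | queues: N=0 E=3 S=0 W=1
Step 6 [NS]: N:empty,E:wait,S:empty,W:wait | queues: N=0 E=3 S=0 W=1
Step 7 [EW]: N:wait,E:car5-GO,S:wait,W:car6-GO | queues: N=0 E=2 S=0 W=0
Cars crossed by step 7: 6

Answer: 6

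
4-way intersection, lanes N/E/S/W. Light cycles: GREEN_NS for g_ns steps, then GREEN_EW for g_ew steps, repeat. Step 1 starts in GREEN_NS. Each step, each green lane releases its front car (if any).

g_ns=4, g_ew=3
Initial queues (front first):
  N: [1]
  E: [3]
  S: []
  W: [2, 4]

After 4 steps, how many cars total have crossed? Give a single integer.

Answer: 1

Derivation:
Step 1 [NS]: N:car1-GO,E:wait,S:empty,W:wait | queues: N=0 E=1 S=0 W=2
Step 2 [NS]: N:empty,E:wait,S:empty,W:wait | queues: N=0 E=1 S=0 W=2
Step 3 [NS]: N:empty,E:wait,S:empty,W:wait | queues: N=0 E=1 S=0 W=2
Step 4 [NS]: N:empty,E:wait,S:empty,W:wait | queues: N=0 E=1 S=0 W=2
Cars crossed by step 4: 1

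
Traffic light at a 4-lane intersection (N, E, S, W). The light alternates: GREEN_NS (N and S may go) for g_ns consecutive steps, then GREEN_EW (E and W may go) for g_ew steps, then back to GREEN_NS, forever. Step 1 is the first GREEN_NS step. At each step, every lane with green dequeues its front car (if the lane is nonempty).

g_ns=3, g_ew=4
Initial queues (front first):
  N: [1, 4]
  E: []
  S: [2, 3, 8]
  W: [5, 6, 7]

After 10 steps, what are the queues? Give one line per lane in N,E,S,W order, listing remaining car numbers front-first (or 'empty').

Step 1 [NS]: N:car1-GO,E:wait,S:car2-GO,W:wait | queues: N=1 E=0 S=2 W=3
Step 2 [NS]: N:car4-GO,E:wait,S:car3-GO,W:wait | queues: N=0 E=0 S=1 W=3
Step 3 [NS]: N:empty,E:wait,S:car8-GO,W:wait | queues: N=0 E=0 S=0 W=3
Step 4 [EW]: N:wait,E:empty,S:wait,W:car5-GO | queues: N=0 E=0 S=0 W=2
Step 5 [EW]: N:wait,E:empty,S:wait,W:car6-GO | queues: N=0 E=0 S=0 W=1
Step 6 [EW]: N:wait,E:empty,S:wait,W:car7-GO | queues: N=0 E=0 S=0 W=0

N: empty
E: empty
S: empty
W: empty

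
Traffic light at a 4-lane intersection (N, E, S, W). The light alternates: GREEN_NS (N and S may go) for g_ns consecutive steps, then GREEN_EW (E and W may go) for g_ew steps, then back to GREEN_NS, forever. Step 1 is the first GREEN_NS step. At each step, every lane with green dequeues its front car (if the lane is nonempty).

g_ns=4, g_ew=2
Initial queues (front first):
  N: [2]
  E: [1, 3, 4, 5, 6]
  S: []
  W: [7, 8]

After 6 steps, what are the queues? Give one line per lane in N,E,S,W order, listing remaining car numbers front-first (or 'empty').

Step 1 [NS]: N:car2-GO,E:wait,S:empty,W:wait | queues: N=0 E=5 S=0 W=2
Step 2 [NS]: N:empty,E:wait,S:empty,W:wait | queues: N=0 E=5 S=0 W=2
Step 3 [NS]: N:empty,E:wait,S:empty,W:wait | queues: N=0 E=5 S=0 W=2
Step 4 [NS]: N:empty,E:wait,S:empty,W:wait | queues: N=0 E=5 S=0 W=2
Step 5 [EW]: N:wait,E:car1-GO,S:wait,W:car7-GO | queues: N=0 E=4 S=0 W=1
Step 6 [EW]: N:wait,E:car3-GO,S:wait,W:car8-GO | queues: N=0 E=3 S=0 W=0

N: empty
E: 4 5 6
S: empty
W: empty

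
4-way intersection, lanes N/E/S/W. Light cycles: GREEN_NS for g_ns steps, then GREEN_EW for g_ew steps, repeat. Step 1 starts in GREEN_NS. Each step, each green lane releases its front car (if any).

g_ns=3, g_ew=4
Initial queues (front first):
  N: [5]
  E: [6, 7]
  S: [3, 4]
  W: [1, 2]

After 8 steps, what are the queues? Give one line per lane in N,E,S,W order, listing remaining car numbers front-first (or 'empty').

Step 1 [NS]: N:car5-GO,E:wait,S:car3-GO,W:wait | queues: N=0 E=2 S=1 W=2
Step 2 [NS]: N:empty,E:wait,S:car4-GO,W:wait | queues: N=0 E=2 S=0 W=2
Step 3 [NS]: N:empty,E:wait,S:empty,W:wait | queues: N=0 E=2 S=0 W=2
Step 4 [EW]: N:wait,E:car6-GO,S:wait,W:car1-GO | queues: N=0 E=1 S=0 W=1
Step 5 [EW]: N:wait,E:car7-GO,S:wait,W:car2-GO | queues: N=0 E=0 S=0 W=0

N: empty
E: empty
S: empty
W: empty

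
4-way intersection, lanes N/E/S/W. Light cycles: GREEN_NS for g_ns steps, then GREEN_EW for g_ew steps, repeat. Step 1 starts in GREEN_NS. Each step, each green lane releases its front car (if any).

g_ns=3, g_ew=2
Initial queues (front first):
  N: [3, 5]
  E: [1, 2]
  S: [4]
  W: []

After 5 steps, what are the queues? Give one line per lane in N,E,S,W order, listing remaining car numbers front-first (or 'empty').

Step 1 [NS]: N:car3-GO,E:wait,S:car4-GO,W:wait | queues: N=1 E=2 S=0 W=0
Step 2 [NS]: N:car5-GO,E:wait,S:empty,W:wait | queues: N=0 E=2 S=0 W=0
Step 3 [NS]: N:empty,E:wait,S:empty,W:wait | queues: N=0 E=2 S=0 W=0
Step 4 [EW]: N:wait,E:car1-GO,S:wait,W:empty | queues: N=0 E=1 S=0 W=0
Step 5 [EW]: N:wait,E:car2-GO,S:wait,W:empty | queues: N=0 E=0 S=0 W=0

N: empty
E: empty
S: empty
W: empty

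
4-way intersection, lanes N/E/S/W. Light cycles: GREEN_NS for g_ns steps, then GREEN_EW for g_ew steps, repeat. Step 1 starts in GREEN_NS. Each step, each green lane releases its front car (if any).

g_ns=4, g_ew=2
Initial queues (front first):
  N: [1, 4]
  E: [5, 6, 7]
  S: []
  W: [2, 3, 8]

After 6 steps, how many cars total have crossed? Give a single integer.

Step 1 [NS]: N:car1-GO,E:wait,S:empty,W:wait | queues: N=1 E=3 S=0 W=3
Step 2 [NS]: N:car4-GO,E:wait,S:empty,W:wait | queues: N=0 E=3 S=0 W=3
Step 3 [NS]: N:empty,E:wait,S:empty,W:wait | queues: N=0 E=3 S=0 W=3
Step 4 [NS]: N:empty,E:wait,S:empty,W:wait | queues: N=0 E=3 S=0 W=3
Step 5 [EW]: N:wait,E:car5-GO,S:wait,W:car2-GO | queues: N=0 E=2 S=0 W=2
Step 6 [EW]: N:wait,E:car6-GO,S:wait,W:car3-GO | queues: N=0 E=1 S=0 W=1
Cars crossed by step 6: 6

Answer: 6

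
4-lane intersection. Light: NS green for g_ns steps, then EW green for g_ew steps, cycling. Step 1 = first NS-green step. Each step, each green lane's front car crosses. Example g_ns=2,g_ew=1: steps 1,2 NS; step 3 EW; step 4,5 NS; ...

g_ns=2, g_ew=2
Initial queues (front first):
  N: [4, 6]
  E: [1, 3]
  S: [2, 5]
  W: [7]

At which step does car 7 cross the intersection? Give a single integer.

Step 1 [NS]: N:car4-GO,E:wait,S:car2-GO,W:wait | queues: N=1 E=2 S=1 W=1
Step 2 [NS]: N:car6-GO,E:wait,S:car5-GO,W:wait | queues: N=0 E=2 S=0 W=1
Step 3 [EW]: N:wait,E:car1-GO,S:wait,W:car7-GO | queues: N=0 E=1 S=0 W=0
Step 4 [EW]: N:wait,E:car3-GO,S:wait,W:empty | queues: N=0 E=0 S=0 W=0
Car 7 crosses at step 3

3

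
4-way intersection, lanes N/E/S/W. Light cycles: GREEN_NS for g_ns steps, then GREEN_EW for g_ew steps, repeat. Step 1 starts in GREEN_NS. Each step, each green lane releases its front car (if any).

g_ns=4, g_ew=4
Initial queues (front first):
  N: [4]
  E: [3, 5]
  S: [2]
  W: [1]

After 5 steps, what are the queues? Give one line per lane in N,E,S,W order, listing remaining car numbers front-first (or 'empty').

Step 1 [NS]: N:car4-GO,E:wait,S:car2-GO,W:wait | queues: N=0 E=2 S=0 W=1
Step 2 [NS]: N:empty,E:wait,S:empty,W:wait | queues: N=0 E=2 S=0 W=1
Step 3 [NS]: N:empty,E:wait,S:empty,W:wait | queues: N=0 E=2 S=0 W=1
Step 4 [NS]: N:empty,E:wait,S:empty,W:wait | queues: N=0 E=2 S=0 W=1
Step 5 [EW]: N:wait,E:car3-GO,S:wait,W:car1-GO | queues: N=0 E=1 S=0 W=0

N: empty
E: 5
S: empty
W: empty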